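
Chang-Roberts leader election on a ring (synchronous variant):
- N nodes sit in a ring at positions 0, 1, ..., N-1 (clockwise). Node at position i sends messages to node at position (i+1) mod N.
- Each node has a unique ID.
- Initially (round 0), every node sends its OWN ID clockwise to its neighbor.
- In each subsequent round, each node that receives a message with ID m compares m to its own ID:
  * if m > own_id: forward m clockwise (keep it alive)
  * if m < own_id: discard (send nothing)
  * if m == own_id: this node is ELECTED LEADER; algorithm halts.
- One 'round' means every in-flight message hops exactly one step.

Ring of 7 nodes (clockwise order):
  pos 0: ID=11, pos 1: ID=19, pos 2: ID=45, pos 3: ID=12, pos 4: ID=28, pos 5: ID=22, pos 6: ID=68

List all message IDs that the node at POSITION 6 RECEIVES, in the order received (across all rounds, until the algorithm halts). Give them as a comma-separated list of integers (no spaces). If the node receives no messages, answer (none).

Round 1: pos1(id19) recv 11: drop; pos2(id45) recv 19: drop; pos3(id12) recv 45: fwd; pos4(id28) recv 12: drop; pos5(id22) recv 28: fwd; pos6(id68) recv 22: drop; pos0(id11) recv 68: fwd
Round 2: pos4(id28) recv 45: fwd; pos6(id68) recv 28: drop; pos1(id19) recv 68: fwd
Round 3: pos5(id22) recv 45: fwd; pos2(id45) recv 68: fwd
Round 4: pos6(id68) recv 45: drop; pos3(id12) recv 68: fwd
Round 5: pos4(id28) recv 68: fwd
Round 6: pos5(id22) recv 68: fwd
Round 7: pos6(id68) recv 68: ELECTED

Answer: 22,28,45,68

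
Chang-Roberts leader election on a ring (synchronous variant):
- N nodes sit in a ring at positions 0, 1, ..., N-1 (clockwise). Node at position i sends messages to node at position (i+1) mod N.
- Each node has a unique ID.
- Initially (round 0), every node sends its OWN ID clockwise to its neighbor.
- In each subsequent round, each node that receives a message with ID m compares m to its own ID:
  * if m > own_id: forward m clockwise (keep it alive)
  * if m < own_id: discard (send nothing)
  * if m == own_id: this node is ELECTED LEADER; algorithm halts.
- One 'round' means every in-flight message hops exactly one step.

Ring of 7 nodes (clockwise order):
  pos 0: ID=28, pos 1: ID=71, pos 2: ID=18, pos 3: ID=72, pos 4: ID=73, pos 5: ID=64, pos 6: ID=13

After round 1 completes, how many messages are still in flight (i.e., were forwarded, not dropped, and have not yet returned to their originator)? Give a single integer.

Round 1: pos1(id71) recv 28: drop; pos2(id18) recv 71: fwd; pos3(id72) recv 18: drop; pos4(id73) recv 72: drop; pos5(id64) recv 73: fwd; pos6(id13) recv 64: fwd; pos0(id28) recv 13: drop
After round 1: 3 messages still in flight

Answer: 3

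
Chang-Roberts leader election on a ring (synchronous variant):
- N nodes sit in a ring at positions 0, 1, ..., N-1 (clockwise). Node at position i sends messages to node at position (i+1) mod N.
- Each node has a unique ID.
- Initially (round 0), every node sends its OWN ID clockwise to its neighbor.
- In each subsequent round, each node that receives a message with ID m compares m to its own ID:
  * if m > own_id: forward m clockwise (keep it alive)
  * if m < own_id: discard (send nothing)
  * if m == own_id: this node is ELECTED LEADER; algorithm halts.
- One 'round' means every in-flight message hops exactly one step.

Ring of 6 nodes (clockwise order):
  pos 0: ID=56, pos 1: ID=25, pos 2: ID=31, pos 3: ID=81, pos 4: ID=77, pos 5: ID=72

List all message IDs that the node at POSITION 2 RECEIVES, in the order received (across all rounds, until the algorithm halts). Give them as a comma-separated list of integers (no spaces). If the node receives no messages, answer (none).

Round 1: pos1(id25) recv 56: fwd; pos2(id31) recv 25: drop; pos3(id81) recv 31: drop; pos4(id77) recv 81: fwd; pos5(id72) recv 77: fwd; pos0(id56) recv 72: fwd
Round 2: pos2(id31) recv 56: fwd; pos5(id72) recv 81: fwd; pos0(id56) recv 77: fwd; pos1(id25) recv 72: fwd
Round 3: pos3(id81) recv 56: drop; pos0(id56) recv 81: fwd; pos1(id25) recv 77: fwd; pos2(id31) recv 72: fwd
Round 4: pos1(id25) recv 81: fwd; pos2(id31) recv 77: fwd; pos3(id81) recv 72: drop
Round 5: pos2(id31) recv 81: fwd; pos3(id81) recv 77: drop
Round 6: pos3(id81) recv 81: ELECTED

Answer: 25,56,72,77,81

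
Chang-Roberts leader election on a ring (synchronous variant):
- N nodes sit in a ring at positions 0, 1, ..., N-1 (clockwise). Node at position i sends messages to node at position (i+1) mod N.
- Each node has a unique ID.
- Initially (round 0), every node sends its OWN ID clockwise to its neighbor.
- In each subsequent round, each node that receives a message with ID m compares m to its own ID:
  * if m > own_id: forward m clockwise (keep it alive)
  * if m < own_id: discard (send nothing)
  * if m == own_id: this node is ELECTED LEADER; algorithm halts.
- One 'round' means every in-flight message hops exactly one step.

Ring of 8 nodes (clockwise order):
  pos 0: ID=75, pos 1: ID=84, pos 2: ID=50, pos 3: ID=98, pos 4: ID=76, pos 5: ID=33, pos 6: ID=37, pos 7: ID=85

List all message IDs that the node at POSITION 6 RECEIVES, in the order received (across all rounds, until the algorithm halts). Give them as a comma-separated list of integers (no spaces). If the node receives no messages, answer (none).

Round 1: pos1(id84) recv 75: drop; pos2(id50) recv 84: fwd; pos3(id98) recv 50: drop; pos4(id76) recv 98: fwd; pos5(id33) recv 76: fwd; pos6(id37) recv 33: drop; pos7(id85) recv 37: drop; pos0(id75) recv 85: fwd
Round 2: pos3(id98) recv 84: drop; pos5(id33) recv 98: fwd; pos6(id37) recv 76: fwd; pos1(id84) recv 85: fwd
Round 3: pos6(id37) recv 98: fwd; pos7(id85) recv 76: drop; pos2(id50) recv 85: fwd
Round 4: pos7(id85) recv 98: fwd; pos3(id98) recv 85: drop
Round 5: pos0(id75) recv 98: fwd
Round 6: pos1(id84) recv 98: fwd
Round 7: pos2(id50) recv 98: fwd
Round 8: pos3(id98) recv 98: ELECTED

Answer: 33,76,98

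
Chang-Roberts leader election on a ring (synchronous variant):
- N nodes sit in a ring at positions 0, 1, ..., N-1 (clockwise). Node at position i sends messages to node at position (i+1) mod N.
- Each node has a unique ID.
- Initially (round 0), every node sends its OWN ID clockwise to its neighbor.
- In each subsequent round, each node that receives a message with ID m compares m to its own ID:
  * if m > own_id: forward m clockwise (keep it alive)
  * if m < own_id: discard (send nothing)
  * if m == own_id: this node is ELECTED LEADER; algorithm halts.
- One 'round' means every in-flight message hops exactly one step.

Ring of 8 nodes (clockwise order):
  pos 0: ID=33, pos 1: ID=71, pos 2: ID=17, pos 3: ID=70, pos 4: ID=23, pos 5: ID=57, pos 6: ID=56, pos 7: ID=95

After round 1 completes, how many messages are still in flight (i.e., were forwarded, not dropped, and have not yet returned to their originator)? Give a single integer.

Round 1: pos1(id71) recv 33: drop; pos2(id17) recv 71: fwd; pos3(id70) recv 17: drop; pos4(id23) recv 70: fwd; pos5(id57) recv 23: drop; pos6(id56) recv 57: fwd; pos7(id95) recv 56: drop; pos0(id33) recv 95: fwd
After round 1: 4 messages still in flight

Answer: 4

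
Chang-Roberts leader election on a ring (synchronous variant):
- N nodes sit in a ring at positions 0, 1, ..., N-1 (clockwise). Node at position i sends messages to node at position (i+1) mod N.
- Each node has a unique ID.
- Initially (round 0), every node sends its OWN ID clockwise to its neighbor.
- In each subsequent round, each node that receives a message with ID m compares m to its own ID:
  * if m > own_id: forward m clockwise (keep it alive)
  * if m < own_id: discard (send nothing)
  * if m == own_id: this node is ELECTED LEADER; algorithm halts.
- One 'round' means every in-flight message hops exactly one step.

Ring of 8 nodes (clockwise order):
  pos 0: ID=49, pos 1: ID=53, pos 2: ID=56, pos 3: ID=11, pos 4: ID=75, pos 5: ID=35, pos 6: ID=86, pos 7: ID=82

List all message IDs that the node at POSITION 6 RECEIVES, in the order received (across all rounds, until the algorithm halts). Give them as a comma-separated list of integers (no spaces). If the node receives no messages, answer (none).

Round 1: pos1(id53) recv 49: drop; pos2(id56) recv 53: drop; pos3(id11) recv 56: fwd; pos4(id75) recv 11: drop; pos5(id35) recv 75: fwd; pos6(id86) recv 35: drop; pos7(id82) recv 86: fwd; pos0(id49) recv 82: fwd
Round 2: pos4(id75) recv 56: drop; pos6(id86) recv 75: drop; pos0(id49) recv 86: fwd; pos1(id53) recv 82: fwd
Round 3: pos1(id53) recv 86: fwd; pos2(id56) recv 82: fwd
Round 4: pos2(id56) recv 86: fwd; pos3(id11) recv 82: fwd
Round 5: pos3(id11) recv 86: fwd; pos4(id75) recv 82: fwd
Round 6: pos4(id75) recv 86: fwd; pos5(id35) recv 82: fwd
Round 7: pos5(id35) recv 86: fwd; pos6(id86) recv 82: drop
Round 8: pos6(id86) recv 86: ELECTED

Answer: 35,75,82,86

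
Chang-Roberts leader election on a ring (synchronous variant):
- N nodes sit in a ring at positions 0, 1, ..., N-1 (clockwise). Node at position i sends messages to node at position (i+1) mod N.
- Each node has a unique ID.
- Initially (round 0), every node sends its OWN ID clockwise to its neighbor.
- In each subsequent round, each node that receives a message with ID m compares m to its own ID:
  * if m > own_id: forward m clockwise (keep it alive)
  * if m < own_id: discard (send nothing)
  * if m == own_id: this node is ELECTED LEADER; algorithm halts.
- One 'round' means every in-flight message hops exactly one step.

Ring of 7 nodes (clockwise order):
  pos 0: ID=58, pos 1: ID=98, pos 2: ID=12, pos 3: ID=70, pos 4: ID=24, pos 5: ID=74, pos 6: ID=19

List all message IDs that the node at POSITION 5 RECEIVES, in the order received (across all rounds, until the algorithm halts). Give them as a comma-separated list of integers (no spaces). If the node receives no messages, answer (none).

Round 1: pos1(id98) recv 58: drop; pos2(id12) recv 98: fwd; pos3(id70) recv 12: drop; pos4(id24) recv 70: fwd; pos5(id74) recv 24: drop; pos6(id19) recv 74: fwd; pos0(id58) recv 19: drop
Round 2: pos3(id70) recv 98: fwd; pos5(id74) recv 70: drop; pos0(id58) recv 74: fwd
Round 3: pos4(id24) recv 98: fwd; pos1(id98) recv 74: drop
Round 4: pos5(id74) recv 98: fwd
Round 5: pos6(id19) recv 98: fwd
Round 6: pos0(id58) recv 98: fwd
Round 7: pos1(id98) recv 98: ELECTED

Answer: 24,70,98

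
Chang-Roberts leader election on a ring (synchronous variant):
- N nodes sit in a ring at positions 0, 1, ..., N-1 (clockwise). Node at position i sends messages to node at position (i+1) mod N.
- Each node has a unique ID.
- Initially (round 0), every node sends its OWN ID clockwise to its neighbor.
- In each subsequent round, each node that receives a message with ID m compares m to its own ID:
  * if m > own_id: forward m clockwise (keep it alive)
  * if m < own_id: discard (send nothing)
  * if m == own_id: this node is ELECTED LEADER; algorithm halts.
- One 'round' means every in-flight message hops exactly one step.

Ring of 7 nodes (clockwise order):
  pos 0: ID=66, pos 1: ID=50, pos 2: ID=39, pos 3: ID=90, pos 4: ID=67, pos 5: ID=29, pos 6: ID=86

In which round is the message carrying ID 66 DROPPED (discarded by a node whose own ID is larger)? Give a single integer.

Answer: 3

Derivation:
Round 1: pos1(id50) recv 66: fwd; pos2(id39) recv 50: fwd; pos3(id90) recv 39: drop; pos4(id67) recv 90: fwd; pos5(id29) recv 67: fwd; pos6(id86) recv 29: drop; pos0(id66) recv 86: fwd
Round 2: pos2(id39) recv 66: fwd; pos3(id90) recv 50: drop; pos5(id29) recv 90: fwd; pos6(id86) recv 67: drop; pos1(id50) recv 86: fwd
Round 3: pos3(id90) recv 66: drop; pos6(id86) recv 90: fwd; pos2(id39) recv 86: fwd
Round 4: pos0(id66) recv 90: fwd; pos3(id90) recv 86: drop
Round 5: pos1(id50) recv 90: fwd
Round 6: pos2(id39) recv 90: fwd
Round 7: pos3(id90) recv 90: ELECTED
Message ID 66 originates at pos 0; dropped at pos 3 in round 3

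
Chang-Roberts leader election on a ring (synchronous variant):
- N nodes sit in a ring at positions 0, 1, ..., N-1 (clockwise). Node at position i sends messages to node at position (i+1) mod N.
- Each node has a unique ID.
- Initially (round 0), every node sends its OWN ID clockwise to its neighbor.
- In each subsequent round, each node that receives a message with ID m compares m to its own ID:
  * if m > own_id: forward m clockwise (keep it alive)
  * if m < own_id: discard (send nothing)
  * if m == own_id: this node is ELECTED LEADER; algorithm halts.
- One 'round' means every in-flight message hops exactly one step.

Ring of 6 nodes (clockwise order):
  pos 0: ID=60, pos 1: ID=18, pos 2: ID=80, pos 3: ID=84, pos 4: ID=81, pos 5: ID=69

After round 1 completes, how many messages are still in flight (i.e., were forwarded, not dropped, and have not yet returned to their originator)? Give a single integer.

Round 1: pos1(id18) recv 60: fwd; pos2(id80) recv 18: drop; pos3(id84) recv 80: drop; pos4(id81) recv 84: fwd; pos5(id69) recv 81: fwd; pos0(id60) recv 69: fwd
After round 1: 4 messages still in flight

Answer: 4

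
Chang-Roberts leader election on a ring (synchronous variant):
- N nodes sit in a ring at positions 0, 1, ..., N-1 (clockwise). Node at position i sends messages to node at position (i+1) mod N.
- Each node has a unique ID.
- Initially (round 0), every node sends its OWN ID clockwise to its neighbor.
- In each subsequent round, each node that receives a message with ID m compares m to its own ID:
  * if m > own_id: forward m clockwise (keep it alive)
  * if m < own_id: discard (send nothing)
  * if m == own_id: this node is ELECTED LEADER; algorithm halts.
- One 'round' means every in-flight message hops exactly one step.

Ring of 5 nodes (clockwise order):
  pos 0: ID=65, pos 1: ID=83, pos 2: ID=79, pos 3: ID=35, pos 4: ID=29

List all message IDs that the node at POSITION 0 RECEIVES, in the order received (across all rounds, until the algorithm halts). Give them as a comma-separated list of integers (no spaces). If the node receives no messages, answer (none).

Answer: 29,35,79,83

Derivation:
Round 1: pos1(id83) recv 65: drop; pos2(id79) recv 83: fwd; pos3(id35) recv 79: fwd; pos4(id29) recv 35: fwd; pos0(id65) recv 29: drop
Round 2: pos3(id35) recv 83: fwd; pos4(id29) recv 79: fwd; pos0(id65) recv 35: drop
Round 3: pos4(id29) recv 83: fwd; pos0(id65) recv 79: fwd
Round 4: pos0(id65) recv 83: fwd; pos1(id83) recv 79: drop
Round 5: pos1(id83) recv 83: ELECTED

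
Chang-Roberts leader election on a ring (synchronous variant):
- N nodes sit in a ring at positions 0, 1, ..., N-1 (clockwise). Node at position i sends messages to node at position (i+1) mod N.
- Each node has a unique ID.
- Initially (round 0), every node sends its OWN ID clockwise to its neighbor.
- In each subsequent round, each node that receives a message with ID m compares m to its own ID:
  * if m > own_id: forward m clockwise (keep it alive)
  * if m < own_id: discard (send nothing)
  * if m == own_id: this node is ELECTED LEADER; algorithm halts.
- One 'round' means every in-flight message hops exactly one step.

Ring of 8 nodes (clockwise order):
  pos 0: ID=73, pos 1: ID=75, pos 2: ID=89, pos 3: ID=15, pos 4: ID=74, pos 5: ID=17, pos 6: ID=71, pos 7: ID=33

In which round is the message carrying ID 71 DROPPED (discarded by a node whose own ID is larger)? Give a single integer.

Answer: 2

Derivation:
Round 1: pos1(id75) recv 73: drop; pos2(id89) recv 75: drop; pos3(id15) recv 89: fwd; pos4(id74) recv 15: drop; pos5(id17) recv 74: fwd; pos6(id71) recv 17: drop; pos7(id33) recv 71: fwd; pos0(id73) recv 33: drop
Round 2: pos4(id74) recv 89: fwd; pos6(id71) recv 74: fwd; pos0(id73) recv 71: drop
Round 3: pos5(id17) recv 89: fwd; pos7(id33) recv 74: fwd
Round 4: pos6(id71) recv 89: fwd; pos0(id73) recv 74: fwd
Round 5: pos7(id33) recv 89: fwd; pos1(id75) recv 74: drop
Round 6: pos0(id73) recv 89: fwd
Round 7: pos1(id75) recv 89: fwd
Round 8: pos2(id89) recv 89: ELECTED
Message ID 71 originates at pos 6; dropped at pos 0 in round 2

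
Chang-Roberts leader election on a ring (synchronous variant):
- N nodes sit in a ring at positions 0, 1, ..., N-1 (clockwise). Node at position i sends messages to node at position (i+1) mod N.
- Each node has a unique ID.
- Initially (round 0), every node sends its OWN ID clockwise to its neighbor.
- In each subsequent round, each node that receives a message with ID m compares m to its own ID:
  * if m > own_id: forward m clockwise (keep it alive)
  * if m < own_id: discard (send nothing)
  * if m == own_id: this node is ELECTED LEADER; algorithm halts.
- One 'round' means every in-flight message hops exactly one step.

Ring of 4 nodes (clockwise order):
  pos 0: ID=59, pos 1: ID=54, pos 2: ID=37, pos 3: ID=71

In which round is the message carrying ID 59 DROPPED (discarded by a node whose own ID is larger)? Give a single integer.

Answer: 3

Derivation:
Round 1: pos1(id54) recv 59: fwd; pos2(id37) recv 54: fwd; pos3(id71) recv 37: drop; pos0(id59) recv 71: fwd
Round 2: pos2(id37) recv 59: fwd; pos3(id71) recv 54: drop; pos1(id54) recv 71: fwd
Round 3: pos3(id71) recv 59: drop; pos2(id37) recv 71: fwd
Round 4: pos3(id71) recv 71: ELECTED
Message ID 59 originates at pos 0; dropped at pos 3 in round 3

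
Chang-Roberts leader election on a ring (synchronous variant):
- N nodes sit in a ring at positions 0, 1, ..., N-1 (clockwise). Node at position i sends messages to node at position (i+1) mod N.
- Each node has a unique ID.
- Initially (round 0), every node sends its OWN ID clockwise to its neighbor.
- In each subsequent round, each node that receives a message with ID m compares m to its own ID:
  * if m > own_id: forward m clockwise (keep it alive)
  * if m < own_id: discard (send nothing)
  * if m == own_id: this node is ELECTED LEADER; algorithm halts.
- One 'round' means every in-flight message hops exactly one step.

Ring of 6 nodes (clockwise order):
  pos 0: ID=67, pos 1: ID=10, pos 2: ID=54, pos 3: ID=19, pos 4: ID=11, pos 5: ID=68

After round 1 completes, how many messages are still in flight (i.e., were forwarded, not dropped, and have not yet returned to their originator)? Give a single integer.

Answer: 4

Derivation:
Round 1: pos1(id10) recv 67: fwd; pos2(id54) recv 10: drop; pos3(id19) recv 54: fwd; pos4(id11) recv 19: fwd; pos5(id68) recv 11: drop; pos0(id67) recv 68: fwd
After round 1: 4 messages still in flight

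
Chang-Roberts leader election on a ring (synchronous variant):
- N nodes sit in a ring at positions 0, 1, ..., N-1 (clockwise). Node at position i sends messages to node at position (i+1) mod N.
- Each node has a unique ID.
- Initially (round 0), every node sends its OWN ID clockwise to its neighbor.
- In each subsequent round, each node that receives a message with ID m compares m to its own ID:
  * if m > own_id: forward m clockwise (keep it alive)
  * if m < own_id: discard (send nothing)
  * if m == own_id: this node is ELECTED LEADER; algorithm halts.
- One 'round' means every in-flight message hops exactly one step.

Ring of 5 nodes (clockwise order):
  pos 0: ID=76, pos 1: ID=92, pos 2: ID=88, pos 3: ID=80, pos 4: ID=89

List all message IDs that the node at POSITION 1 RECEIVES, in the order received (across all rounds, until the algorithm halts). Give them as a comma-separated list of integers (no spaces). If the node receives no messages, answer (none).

Round 1: pos1(id92) recv 76: drop; pos2(id88) recv 92: fwd; pos3(id80) recv 88: fwd; pos4(id89) recv 80: drop; pos0(id76) recv 89: fwd
Round 2: pos3(id80) recv 92: fwd; pos4(id89) recv 88: drop; pos1(id92) recv 89: drop
Round 3: pos4(id89) recv 92: fwd
Round 4: pos0(id76) recv 92: fwd
Round 5: pos1(id92) recv 92: ELECTED

Answer: 76,89,92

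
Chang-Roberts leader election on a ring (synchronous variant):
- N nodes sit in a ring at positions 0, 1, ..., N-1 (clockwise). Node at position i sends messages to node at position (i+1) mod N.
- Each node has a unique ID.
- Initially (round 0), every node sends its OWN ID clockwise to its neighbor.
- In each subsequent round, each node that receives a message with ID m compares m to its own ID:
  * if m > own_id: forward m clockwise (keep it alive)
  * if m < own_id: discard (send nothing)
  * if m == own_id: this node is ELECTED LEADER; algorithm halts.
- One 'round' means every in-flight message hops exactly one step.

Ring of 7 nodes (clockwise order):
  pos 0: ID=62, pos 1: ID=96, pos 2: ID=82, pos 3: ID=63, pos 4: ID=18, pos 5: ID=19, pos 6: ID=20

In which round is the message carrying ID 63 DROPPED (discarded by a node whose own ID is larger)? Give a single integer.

Round 1: pos1(id96) recv 62: drop; pos2(id82) recv 96: fwd; pos3(id63) recv 82: fwd; pos4(id18) recv 63: fwd; pos5(id19) recv 18: drop; pos6(id20) recv 19: drop; pos0(id62) recv 20: drop
Round 2: pos3(id63) recv 96: fwd; pos4(id18) recv 82: fwd; pos5(id19) recv 63: fwd
Round 3: pos4(id18) recv 96: fwd; pos5(id19) recv 82: fwd; pos6(id20) recv 63: fwd
Round 4: pos5(id19) recv 96: fwd; pos6(id20) recv 82: fwd; pos0(id62) recv 63: fwd
Round 5: pos6(id20) recv 96: fwd; pos0(id62) recv 82: fwd; pos1(id96) recv 63: drop
Round 6: pos0(id62) recv 96: fwd; pos1(id96) recv 82: drop
Round 7: pos1(id96) recv 96: ELECTED
Message ID 63 originates at pos 3; dropped at pos 1 in round 5

Answer: 5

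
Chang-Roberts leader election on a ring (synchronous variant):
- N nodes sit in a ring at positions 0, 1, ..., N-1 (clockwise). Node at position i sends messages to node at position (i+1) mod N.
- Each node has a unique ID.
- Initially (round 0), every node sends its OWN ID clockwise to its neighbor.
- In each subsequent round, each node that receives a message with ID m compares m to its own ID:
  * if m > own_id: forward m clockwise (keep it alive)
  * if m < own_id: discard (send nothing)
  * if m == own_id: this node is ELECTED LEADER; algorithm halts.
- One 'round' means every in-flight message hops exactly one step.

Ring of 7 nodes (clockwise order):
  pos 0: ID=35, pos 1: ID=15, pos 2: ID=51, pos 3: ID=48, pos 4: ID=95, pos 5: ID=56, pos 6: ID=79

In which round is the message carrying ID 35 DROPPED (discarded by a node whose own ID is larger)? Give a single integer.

Answer: 2

Derivation:
Round 1: pos1(id15) recv 35: fwd; pos2(id51) recv 15: drop; pos3(id48) recv 51: fwd; pos4(id95) recv 48: drop; pos5(id56) recv 95: fwd; pos6(id79) recv 56: drop; pos0(id35) recv 79: fwd
Round 2: pos2(id51) recv 35: drop; pos4(id95) recv 51: drop; pos6(id79) recv 95: fwd; pos1(id15) recv 79: fwd
Round 3: pos0(id35) recv 95: fwd; pos2(id51) recv 79: fwd
Round 4: pos1(id15) recv 95: fwd; pos3(id48) recv 79: fwd
Round 5: pos2(id51) recv 95: fwd; pos4(id95) recv 79: drop
Round 6: pos3(id48) recv 95: fwd
Round 7: pos4(id95) recv 95: ELECTED
Message ID 35 originates at pos 0; dropped at pos 2 in round 2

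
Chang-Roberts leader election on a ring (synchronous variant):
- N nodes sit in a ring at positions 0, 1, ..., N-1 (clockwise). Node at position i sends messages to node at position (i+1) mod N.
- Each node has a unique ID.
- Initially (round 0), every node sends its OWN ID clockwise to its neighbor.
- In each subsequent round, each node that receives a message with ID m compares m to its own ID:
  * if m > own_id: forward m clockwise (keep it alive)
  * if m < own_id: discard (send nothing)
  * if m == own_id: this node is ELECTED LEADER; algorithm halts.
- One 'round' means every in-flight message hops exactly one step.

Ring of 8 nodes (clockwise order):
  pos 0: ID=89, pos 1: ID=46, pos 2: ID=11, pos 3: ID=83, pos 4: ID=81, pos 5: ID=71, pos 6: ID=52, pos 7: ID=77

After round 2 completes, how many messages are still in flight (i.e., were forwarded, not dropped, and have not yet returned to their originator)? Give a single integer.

Round 1: pos1(id46) recv 89: fwd; pos2(id11) recv 46: fwd; pos3(id83) recv 11: drop; pos4(id81) recv 83: fwd; pos5(id71) recv 81: fwd; pos6(id52) recv 71: fwd; pos7(id77) recv 52: drop; pos0(id89) recv 77: drop
Round 2: pos2(id11) recv 89: fwd; pos3(id83) recv 46: drop; pos5(id71) recv 83: fwd; pos6(id52) recv 81: fwd; pos7(id77) recv 71: drop
After round 2: 3 messages still in flight

Answer: 3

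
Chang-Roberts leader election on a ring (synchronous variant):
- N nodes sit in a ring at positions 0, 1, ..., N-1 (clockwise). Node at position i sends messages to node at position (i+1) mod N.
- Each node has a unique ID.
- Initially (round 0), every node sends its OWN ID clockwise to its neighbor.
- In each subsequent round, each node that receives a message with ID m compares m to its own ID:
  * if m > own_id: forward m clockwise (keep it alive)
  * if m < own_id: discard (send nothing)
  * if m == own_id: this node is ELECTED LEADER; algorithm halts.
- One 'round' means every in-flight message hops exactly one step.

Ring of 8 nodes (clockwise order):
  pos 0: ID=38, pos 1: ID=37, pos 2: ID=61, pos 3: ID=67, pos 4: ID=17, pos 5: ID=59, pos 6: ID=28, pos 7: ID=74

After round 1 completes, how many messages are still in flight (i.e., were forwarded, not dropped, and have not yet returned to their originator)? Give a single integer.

Answer: 4

Derivation:
Round 1: pos1(id37) recv 38: fwd; pos2(id61) recv 37: drop; pos3(id67) recv 61: drop; pos4(id17) recv 67: fwd; pos5(id59) recv 17: drop; pos6(id28) recv 59: fwd; pos7(id74) recv 28: drop; pos0(id38) recv 74: fwd
After round 1: 4 messages still in flight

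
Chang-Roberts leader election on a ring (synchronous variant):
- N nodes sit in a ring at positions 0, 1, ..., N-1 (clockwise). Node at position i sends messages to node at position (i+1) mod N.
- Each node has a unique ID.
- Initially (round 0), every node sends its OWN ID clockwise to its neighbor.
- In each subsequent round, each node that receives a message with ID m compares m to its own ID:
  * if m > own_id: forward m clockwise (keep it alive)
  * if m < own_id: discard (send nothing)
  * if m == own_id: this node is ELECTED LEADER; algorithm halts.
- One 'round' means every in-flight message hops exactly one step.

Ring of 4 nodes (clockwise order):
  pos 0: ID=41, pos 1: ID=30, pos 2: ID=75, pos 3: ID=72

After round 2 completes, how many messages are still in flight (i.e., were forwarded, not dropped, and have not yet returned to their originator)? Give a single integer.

Answer: 2

Derivation:
Round 1: pos1(id30) recv 41: fwd; pos2(id75) recv 30: drop; pos3(id72) recv 75: fwd; pos0(id41) recv 72: fwd
Round 2: pos2(id75) recv 41: drop; pos0(id41) recv 75: fwd; pos1(id30) recv 72: fwd
After round 2: 2 messages still in flight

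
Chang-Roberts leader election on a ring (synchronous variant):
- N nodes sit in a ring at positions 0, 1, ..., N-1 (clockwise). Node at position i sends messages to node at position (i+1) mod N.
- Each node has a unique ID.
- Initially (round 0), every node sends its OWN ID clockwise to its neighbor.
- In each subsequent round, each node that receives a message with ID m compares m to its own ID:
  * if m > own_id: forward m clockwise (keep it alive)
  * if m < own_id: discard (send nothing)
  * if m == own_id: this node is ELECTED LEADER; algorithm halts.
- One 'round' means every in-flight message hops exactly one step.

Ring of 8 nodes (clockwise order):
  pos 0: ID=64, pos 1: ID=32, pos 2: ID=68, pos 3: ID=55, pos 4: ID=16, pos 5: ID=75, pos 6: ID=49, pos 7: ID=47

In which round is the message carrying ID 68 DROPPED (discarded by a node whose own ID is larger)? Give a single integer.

Round 1: pos1(id32) recv 64: fwd; pos2(id68) recv 32: drop; pos3(id55) recv 68: fwd; pos4(id16) recv 55: fwd; pos5(id75) recv 16: drop; pos6(id49) recv 75: fwd; pos7(id47) recv 49: fwd; pos0(id64) recv 47: drop
Round 2: pos2(id68) recv 64: drop; pos4(id16) recv 68: fwd; pos5(id75) recv 55: drop; pos7(id47) recv 75: fwd; pos0(id64) recv 49: drop
Round 3: pos5(id75) recv 68: drop; pos0(id64) recv 75: fwd
Round 4: pos1(id32) recv 75: fwd
Round 5: pos2(id68) recv 75: fwd
Round 6: pos3(id55) recv 75: fwd
Round 7: pos4(id16) recv 75: fwd
Round 8: pos5(id75) recv 75: ELECTED
Message ID 68 originates at pos 2; dropped at pos 5 in round 3

Answer: 3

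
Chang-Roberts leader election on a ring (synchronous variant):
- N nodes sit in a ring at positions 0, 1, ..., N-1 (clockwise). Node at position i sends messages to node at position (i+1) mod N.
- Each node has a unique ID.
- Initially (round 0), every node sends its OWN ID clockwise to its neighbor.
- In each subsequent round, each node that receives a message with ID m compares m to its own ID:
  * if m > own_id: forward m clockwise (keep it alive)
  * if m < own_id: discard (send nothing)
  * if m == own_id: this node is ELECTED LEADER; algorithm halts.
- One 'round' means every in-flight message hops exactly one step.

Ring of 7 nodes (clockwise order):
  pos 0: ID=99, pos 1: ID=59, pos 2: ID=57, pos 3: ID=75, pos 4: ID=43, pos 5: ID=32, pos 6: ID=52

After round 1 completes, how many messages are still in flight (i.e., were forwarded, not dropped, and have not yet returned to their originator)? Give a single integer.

Round 1: pos1(id59) recv 99: fwd; pos2(id57) recv 59: fwd; pos3(id75) recv 57: drop; pos4(id43) recv 75: fwd; pos5(id32) recv 43: fwd; pos6(id52) recv 32: drop; pos0(id99) recv 52: drop
After round 1: 4 messages still in flight

Answer: 4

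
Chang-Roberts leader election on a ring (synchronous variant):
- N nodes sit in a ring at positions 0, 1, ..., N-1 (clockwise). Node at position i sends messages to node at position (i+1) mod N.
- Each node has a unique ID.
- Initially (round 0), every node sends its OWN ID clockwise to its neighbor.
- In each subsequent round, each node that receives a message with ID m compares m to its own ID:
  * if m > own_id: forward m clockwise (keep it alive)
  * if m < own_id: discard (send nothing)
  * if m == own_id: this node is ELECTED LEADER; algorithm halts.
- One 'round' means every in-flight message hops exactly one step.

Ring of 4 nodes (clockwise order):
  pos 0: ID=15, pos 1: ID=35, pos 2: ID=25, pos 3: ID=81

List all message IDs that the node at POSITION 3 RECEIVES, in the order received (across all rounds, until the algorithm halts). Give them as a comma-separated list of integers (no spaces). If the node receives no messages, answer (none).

Round 1: pos1(id35) recv 15: drop; pos2(id25) recv 35: fwd; pos3(id81) recv 25: drop; pos0(id15) recv 81: fwd
Round 2: pos3(id81) recv 35: drop; pos1(id35) recv 81: fwd
Round 3: pos2(id25) recv 81: fwd
Round 4: pos3(id81) recv 81: ELECTED

Answer: 25,35,81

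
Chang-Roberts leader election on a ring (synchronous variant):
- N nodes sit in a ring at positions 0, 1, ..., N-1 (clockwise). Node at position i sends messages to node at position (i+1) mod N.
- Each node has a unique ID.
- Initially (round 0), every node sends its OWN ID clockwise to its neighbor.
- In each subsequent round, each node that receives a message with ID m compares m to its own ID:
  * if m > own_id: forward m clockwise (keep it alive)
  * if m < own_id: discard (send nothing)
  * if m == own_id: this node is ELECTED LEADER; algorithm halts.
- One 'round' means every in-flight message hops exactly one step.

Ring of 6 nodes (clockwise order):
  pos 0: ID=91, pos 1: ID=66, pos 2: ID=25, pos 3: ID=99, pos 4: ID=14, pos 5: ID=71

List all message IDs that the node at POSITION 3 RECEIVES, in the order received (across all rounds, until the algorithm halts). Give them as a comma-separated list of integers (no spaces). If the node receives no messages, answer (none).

Answer: 25,66,91,99

Derivation:
Round 1: pos1(id66) recv 91: fwd; pos2(id25) recv 66: fwd; pos3(id99) recv 25: drop; pos4(id14) recv 99: fwd; pos5(id71) recv 14: drop; pos0(id91) recv 71: drop
Round 2: pos2(id25) recv 91: fwd; pos3(id99) recv 66: drop; pos5(id71) recv 99: fwd
Round 3: pos3(id99) recv 91: drop; pos0(id91) recv 99: fwd
Round 4: pos1(id66) recv 99: fwd
Round 5: pos2(id25) recv 99: fwd
Round 6: pos3(id99) recv 99: ELECTED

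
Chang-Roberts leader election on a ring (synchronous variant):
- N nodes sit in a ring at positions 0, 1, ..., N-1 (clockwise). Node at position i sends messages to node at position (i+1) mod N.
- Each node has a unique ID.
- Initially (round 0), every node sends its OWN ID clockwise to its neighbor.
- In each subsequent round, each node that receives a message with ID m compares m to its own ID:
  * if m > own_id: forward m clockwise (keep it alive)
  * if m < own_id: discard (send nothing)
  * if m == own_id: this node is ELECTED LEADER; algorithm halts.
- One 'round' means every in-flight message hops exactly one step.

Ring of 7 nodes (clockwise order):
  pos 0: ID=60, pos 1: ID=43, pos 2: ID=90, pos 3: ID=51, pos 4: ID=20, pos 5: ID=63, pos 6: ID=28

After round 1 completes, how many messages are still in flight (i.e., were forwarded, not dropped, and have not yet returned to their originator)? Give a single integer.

Round 1: pos1(id43) recv 60: fwd; pos2(id90) recv 43: drop; pos3(id51) recv 90: fwd; pos4(id20) recv 51: fwd; pos5(id63) recv 20: drop; pos6(id28) recv 63: fwd; pos0(id60) recv 28: drop
After round 1: 4 messages still in flight

Answer: 4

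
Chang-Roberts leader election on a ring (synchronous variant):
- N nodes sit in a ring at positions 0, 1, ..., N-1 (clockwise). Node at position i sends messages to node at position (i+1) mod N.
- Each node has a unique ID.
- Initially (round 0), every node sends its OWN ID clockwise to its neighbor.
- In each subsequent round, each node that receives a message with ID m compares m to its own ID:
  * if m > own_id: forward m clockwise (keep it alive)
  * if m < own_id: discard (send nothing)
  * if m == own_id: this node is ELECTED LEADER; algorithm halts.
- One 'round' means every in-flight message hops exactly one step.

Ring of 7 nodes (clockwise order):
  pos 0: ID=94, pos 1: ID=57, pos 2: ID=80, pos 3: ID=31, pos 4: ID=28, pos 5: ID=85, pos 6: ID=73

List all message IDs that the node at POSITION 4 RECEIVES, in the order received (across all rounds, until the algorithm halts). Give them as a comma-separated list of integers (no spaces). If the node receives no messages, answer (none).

Round 1: pos1(id57) recv 94: fwd; pos2(id80) recv 57: drop; pos3(id31) recv 80: fwd; pos4(id28) recv 31: fwd; pos5(id85) recv 28: drop; pos6(id73) recv 85: fwd; pos0(id94) recv 73: drop
Round 2: pos2(id80) recv 94: fwd; pos4(id28) recv 80: fwd; pos5(id85) recv 31: drop; pos0(id94) recv 85: drop
Round 3: pos3(id31) recv 94: fwd; pos5(id85) recv 80: drop
Round 4: pos4(id28) recv 94: fwd
Round 5: pos5(id85) recv 94: fwd
Round 6: pos6(id73) recv 94: fwd
Round 7: pos0(id94) recv 94: ELECTED

Answer: 31,80,94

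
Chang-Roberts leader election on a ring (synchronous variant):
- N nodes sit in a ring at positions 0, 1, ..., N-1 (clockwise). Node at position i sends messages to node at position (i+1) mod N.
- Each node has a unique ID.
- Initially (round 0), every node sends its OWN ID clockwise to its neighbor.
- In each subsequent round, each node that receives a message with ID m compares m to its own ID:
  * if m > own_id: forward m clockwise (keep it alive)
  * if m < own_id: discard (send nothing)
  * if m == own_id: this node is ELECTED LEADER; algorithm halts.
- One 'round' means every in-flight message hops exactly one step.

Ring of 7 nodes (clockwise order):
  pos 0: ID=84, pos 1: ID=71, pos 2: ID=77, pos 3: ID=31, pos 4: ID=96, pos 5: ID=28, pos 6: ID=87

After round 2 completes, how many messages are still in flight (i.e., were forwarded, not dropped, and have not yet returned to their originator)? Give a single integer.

Answer: 3

Derivation:
Round 1: pos1(id71) recv 84: fwd; pos2(id77) recv 71: drop; pos3(id31) recv 77: fwd; pos4(id96) recv 31: drop; pos5(id28) recv 96: fwd; pos6(id87) recv 28: drop; pos0(id84) recv 87: fwd
Round 2: pos2(id77) recv 84: fwd; pos4(id96) recv 77: drop; pos6(id87) recv 96: fwd; pos1(id71) recv 87: fwd
After round 2: 3 messages still in flight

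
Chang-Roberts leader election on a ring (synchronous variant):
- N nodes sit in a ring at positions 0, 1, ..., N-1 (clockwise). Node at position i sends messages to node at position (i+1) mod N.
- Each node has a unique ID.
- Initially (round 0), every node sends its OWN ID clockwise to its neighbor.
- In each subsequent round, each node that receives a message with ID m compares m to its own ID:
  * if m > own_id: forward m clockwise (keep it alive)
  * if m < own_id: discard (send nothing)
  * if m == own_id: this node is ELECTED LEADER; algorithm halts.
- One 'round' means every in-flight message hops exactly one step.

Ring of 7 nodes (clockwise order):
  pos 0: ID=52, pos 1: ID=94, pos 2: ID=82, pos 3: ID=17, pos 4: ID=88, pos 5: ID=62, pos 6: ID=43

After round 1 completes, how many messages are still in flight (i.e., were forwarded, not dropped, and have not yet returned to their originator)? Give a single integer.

Answer: 4

Derivation:
Round 1: pos1(id94) recv 52: drop; pos2(id82) recv 94: fwd; pos3(id17) recv 82: fwd; pos4(id88) recv 17: drop; pos5(id62) recv 88: fwd; pos6(id43) recv 62: fwd; pos0(id52) recv 43: drop
After round 1: 4 messages still in flight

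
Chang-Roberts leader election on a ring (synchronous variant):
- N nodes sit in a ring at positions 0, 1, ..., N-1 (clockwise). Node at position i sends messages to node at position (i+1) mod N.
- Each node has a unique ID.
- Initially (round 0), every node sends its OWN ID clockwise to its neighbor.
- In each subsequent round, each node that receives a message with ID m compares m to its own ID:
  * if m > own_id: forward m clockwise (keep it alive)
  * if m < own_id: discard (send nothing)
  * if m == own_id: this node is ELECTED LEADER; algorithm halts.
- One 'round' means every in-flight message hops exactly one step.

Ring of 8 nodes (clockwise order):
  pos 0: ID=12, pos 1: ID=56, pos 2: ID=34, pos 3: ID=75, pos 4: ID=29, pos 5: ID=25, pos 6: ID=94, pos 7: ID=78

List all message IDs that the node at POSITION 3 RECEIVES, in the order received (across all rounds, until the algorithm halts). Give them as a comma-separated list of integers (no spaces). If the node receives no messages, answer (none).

Round 1: pos1(id56) recv 12: drop; pos2(id34) recv 56: fwd; pos3(id75) recv 34: drop; pos4(id29) recv 75: fwd; pos5(id25) recv 29: fwd; pos6(id94) recv 25: drop; pos7(id78) recv 94: fwd; pos0(id12) recv 78: fwd
Round 2: pos3(id75) recv 56: drop; pos5(id25) recv 75: fwd; pos6(id94) recv 29: drop; pos0(id12) recv 94: fwd; pos1(id56) recv 78: fwd
Round 3: pos6(id94) recv 75: drop; pos1(id56) recv 94: fwd; pos2(id34) recv 78: fwd
Round 4: pos2(id34) recv 94: fwd; pos3(id75) recv 78: fwd
Round 5: pos3(id75) recv 94: fwd; pos4(id29) recv 78: fwd
Round 6: pos4(id29) recv 94: fwd; pos5(id25) recv 78: fwd
Round 7: pos5(id25) recv 94: fwd; pos6(id94) recv 78: drop
Round 8: pos6(id94) recv 94: ELECTED

Answer: 34,56,78,94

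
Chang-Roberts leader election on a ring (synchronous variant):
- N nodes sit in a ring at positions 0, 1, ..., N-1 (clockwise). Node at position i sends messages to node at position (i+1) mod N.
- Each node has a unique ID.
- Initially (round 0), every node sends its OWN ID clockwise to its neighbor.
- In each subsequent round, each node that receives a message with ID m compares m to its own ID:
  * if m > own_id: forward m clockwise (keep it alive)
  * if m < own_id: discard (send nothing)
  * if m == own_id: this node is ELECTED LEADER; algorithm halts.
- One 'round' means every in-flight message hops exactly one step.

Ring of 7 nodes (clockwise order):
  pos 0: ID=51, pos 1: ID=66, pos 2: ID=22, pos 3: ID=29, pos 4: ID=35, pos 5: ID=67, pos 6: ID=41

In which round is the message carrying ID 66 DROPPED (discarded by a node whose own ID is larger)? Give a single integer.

Answer: 4

Derivation:
Round 1: pos1(id66) recv 51: drop; pos2(id22) recv 66: fwd; pos3(id29) recv 22: drop; pos4(id35) recv 29: drop; pos5(id67) recv 35: drop; pos6(id41) recv 67: fwd; pos0(id51) recv 41: drop
Round 2: pos3(id29) recv 66: fwd; pos0(id51) recv 67: fwd
Round 3: pos4(id35) recv 66: fwd; pos1(id66) recv 67: fwd
Round 4: pos5(id67) recv 66: drop; pos2(id22) recv 67: fwd
Round 5: pos3(id29) recv 67: fwd
Round 6: pos4(id35) recv 67: fwd
Round 7: pos5(id67) recv 67: ELECTED
Message ID 66 originates at pos 1; dropped at pos 5 in round 4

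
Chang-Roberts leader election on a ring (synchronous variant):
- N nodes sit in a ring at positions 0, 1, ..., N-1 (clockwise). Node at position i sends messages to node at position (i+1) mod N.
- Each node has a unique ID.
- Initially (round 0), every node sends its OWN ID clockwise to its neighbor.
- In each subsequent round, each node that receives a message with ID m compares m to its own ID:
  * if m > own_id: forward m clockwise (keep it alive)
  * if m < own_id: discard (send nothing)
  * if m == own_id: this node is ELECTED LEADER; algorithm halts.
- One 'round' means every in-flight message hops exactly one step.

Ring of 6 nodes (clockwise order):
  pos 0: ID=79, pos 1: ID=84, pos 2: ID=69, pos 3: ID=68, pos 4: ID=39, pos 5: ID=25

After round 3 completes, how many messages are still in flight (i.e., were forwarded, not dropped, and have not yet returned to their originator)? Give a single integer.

Round 1: pos1(id84) recv 79: drop; pos2(id69) recv 84: fwd; pos3(id68) recv 69: fwd; pos4(id39) recv 68: fwd; pos5(id25) recv 39: fwd; pos0(id79) recv 25: drop
Round 2: pos3(id68) recv 84: fwd; pos4(id39) recv 69: fwd; pos5(id25) recv 68: fwd; pos0(id79) recv 39: drop
Round 3: pos4(id39) recv 84: fwd; pos5(id25) recv 69: fwd; pos0(id79) recv 68: drop
After round 3: 2 messages still in flight

Answer: 2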